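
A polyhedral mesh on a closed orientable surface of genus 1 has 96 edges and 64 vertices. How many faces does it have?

32

For a closed orientable surface of genus 1, χ = 2 − 2·1 = 0.
F = 0 − V + E = 0 − 64 + 96 = 32.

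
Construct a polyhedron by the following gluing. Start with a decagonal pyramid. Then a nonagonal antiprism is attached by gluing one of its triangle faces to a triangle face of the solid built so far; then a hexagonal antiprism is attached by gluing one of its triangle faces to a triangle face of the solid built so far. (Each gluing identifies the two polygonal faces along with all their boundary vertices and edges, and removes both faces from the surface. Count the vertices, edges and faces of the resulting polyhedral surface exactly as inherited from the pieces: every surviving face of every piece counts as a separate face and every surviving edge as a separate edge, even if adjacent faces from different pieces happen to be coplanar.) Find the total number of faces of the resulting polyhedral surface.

A decagonal pyramid: V=11, E=20, F=11.
Attach a nonagonal antiprism (V=18, E=36, F=20) along a 3-gon: merge 3 vertices and 3 edges, delete both glued faces → V=26, E=53, F=29.
Attach a hexagonal antiprism (V=12, E=24, F=14) along a 3-gon: merge 3 vertices and 3 edges, delete both glued faces → V=35, E=74, F=41.
Check: V − E + F = 35 − 74 + 41 = 2.

41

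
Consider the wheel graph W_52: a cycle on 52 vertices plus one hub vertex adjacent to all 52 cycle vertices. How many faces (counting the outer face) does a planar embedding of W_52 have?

53

W_52 has V = 52 + 1 = 53 vertices and E = 2·52 = 104 edges.
By Euler's formula F = 2 − V + E = 2 − 53 + 104 = 53.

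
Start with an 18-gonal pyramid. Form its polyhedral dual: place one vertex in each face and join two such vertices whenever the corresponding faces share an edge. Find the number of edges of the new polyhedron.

36

The base solid has V = 19, E = 36, F = 19.
The dual swaps V and F and preserves E: V′ = F = 19, E′ = E = 36, F′ = V = 19.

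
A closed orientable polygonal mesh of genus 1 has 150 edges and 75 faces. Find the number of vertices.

75

For a closed orientable surface of genus 1, χ = 2 − 2·1 = 0.
V = 0 + E − F = 0 + 150 − 75 = 75.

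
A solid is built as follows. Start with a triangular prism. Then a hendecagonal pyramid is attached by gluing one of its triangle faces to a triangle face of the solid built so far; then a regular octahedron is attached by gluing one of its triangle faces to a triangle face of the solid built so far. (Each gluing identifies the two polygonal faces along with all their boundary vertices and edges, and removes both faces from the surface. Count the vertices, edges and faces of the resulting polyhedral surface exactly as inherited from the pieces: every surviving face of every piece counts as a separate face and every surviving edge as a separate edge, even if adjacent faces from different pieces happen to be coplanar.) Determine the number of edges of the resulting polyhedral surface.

A triangular prism: V=6, E=9, F=5.
Attach a hendecagonal pyramid (V=12, E=22, F=12) along a 3-gon: merge 3 vertices and 3 edges, delete both glued faces → V=15, E=28, F=15.
Attach a regular octahedron (V=6, E=12, F=8) along a 3-gon: merge 3 vertices and 3 edges, delete both glued faces → V=18, E=37, F=21.
Check: V − E + F = 18 − 37 + 21 = 2.

37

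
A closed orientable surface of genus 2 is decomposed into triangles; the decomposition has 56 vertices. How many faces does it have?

χ = 2 − 2·2 = -2, and every face is a triangle so 3F = 2E.
V − E + F = -2 with E = 3F/2 gives 56 − (3/2 − 1)·F = -2, so F = 116 and E = 174.

116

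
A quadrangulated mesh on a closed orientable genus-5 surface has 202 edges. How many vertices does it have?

93

χ = 2 − 2·5 = -8, and every face is a square so 4F = 2E.
F = 2E/4 = 101. Then V = -8 + E − F = -8 + 202 − 101 = 93.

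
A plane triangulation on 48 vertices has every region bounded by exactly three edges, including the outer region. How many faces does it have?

In a plane triangulation 3F = 2E and V − E + F = 2, so F = 2V − 4 = 2·48 − 4 = 92.

92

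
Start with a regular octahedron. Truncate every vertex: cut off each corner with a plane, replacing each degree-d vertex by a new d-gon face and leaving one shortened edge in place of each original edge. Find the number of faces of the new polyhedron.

14

The base solid has V = 6, E = 12, F = 8.
Truncation replaces each original edge-end by a new vertex, so V′ = 2E = 24.
Each original edge survives, and each old vertex of degree d contributes d new edges; summing degrees gives Σd = 2E, so E′ = E + 2E = 3E = 36.
Each original face survives and each original vertex becomes one new face: F′ = F + V = 14.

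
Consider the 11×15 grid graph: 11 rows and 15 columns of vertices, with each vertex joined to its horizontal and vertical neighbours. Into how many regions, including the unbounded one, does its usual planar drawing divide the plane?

141

The grid has V = 11·15 = 165 vertices and E = 11·14 + 15·10 = 304 edges.
F = 2 − V + E = 2 − 165 + 304 = 141.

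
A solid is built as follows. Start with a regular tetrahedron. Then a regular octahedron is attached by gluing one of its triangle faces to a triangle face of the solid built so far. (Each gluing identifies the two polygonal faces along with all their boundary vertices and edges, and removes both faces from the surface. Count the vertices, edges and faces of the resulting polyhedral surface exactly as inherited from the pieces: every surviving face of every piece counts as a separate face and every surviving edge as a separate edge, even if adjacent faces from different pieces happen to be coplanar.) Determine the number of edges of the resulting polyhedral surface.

A regular tetrahedron: V=4, E=6, F=4.
Attach a regular octahedron (V=6, E=12, F=8) along a 3-gon: merge 3 vertices and 3 edges, delete both glued faces → V=7, E=15, F=10.
Check: V − E + F = 7 − 15 + 10 = 2.

15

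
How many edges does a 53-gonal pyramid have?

106

A pyramid on an n-gon base has one n-gon and n triangles: V = 53 + 1 = 54, E = 2·53 = 106, F = 53 + 1 = 54.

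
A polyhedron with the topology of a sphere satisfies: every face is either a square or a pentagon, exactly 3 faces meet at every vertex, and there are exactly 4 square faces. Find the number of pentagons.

4

Let x be the number of pentagons; then F = 4 + x.
Edge–face incidences: 2E = 4·4 + 5·x = 16 + 5x.
Every vertex has degree 3, so 3V = 2E.
Euler: V − E + F = 2 ⇒ (2E)/3 − E + (4 + x) = 2.
Multiply by 6: 2·(2E) − 3·(2E) + 6·(4 + x) = 12, i.e. 24 + 6x − (16 + 5x) = 12.
Collecting terms: x + 8 = 12, so x = 4.
Then 2E = 16 + 5·4 = 36, so E = 18, V = 2E/3 = 12, F = 4 + 4 = 8.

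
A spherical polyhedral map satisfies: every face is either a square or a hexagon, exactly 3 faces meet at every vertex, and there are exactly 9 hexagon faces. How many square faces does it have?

6

Let x be the number of squares; then F = 9 + x.
Edge–face incidences: 2E = 6·9 + 4·x = 54 + 4x.
Every vertex has degree 3, so 3V = 2E.
Euler: V − E + F = 2 ⇒ (2E)/3 − E + (9 + x) = 2.
Multiply by 6: 2·(2E) − 3·(2E) + 6·(9 + x) = 12, i.e. 54 + 6x − (54 + 4x) = 12.
Collecting terms: 2x = 12, so x = 6.
Then 2E = 54 + 4·6 = 78, so E = 39, V = 2E/3 = 26, F = 9 + 6 = 15.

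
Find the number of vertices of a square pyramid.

A pyramid on an n-gon base has one n-gon and n triangles: V = 4 + 1 = 5, E = 2·4 = 8, F = 4 + 1 = 5.

5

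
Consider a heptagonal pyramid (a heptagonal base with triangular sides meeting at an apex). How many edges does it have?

14

A pyramid on an n-gon base has one n-gon and n triangles: V = 7 + 1 = 8, E = 2·7 = 14, F = 7 + 1 = 8.
Check: V − E + F = 8 − 14 + 8 = 2.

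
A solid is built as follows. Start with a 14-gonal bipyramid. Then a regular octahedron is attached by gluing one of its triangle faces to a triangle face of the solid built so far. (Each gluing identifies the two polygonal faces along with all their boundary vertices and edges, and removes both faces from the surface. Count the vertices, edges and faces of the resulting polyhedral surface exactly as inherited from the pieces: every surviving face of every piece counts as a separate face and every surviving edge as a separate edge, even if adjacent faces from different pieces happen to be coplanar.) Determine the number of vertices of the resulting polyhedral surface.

19

A 14-gonal bipyramid: V=16, E=42, F=28.
Attach a regular octahedron (V=6, E=12, F=8) along a 3-gon: merge 3 vertices and 3 edges, delete both glued faces → V=19, E=51, F=34.
Check: V − E + F = 19 − 51 + 34 = 2.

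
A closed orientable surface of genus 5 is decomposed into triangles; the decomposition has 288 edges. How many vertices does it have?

88

χ = 2 − 2·5 = -8, and every face is a triangle so 3F = 2E.
F = 2E/3 = 192. Then V = -8 + E − F = -8 + 288 − 192 = 88.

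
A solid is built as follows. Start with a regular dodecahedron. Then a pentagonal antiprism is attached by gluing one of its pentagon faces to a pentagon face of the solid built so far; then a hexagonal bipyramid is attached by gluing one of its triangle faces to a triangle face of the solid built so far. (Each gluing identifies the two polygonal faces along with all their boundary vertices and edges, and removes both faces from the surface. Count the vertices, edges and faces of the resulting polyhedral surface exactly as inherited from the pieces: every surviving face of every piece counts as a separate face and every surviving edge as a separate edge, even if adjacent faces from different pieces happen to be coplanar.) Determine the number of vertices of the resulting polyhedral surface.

30

A regular dodecahedron: V=20, E=30, F=12.
Attach a pentagonal antiprism (V=10, E=20, F=12) along a 5-gon: merge 5 vertices and 5 edges, delete both glued faces → V=25, E=45, F=22.
Attach a hexagonal bipyramid (V=8, E=18, F=12) along a 3-gon: merge 3 vertices and 3 edges, delete both glued faces → V=30, E=60, F=32.
Check: V − E + F = 30 − 60 + 32 = 2.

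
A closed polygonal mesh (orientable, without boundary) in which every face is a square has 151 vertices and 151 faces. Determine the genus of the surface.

Every face is a square, so 2E = 4·151 = 604, giving E = 302.
χ = V − E + F = 151 − 302 + 151 = 0.
For a closed orientable surface χ = 2 − 2g, so g = (2 − (0))/2 = 1.

1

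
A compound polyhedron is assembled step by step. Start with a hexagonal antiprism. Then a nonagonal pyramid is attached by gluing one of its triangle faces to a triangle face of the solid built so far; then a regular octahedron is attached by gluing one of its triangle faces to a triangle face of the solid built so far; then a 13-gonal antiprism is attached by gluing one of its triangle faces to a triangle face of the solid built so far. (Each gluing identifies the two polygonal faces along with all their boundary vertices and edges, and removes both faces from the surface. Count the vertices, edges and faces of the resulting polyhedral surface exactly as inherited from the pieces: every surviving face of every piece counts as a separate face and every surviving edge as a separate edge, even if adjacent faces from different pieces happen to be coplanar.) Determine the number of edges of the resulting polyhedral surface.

A hexagonal antiprism: V=12, E=24, F=14.
Attach a nonagonal pyramid (V=10, E=18, F=10) along a 3-gon: merge 3 vertices and 3 edges, delete both glued faces → V=19, E=39, F=22.
Attach a regular octahedron (V=6, E=12, F=8) along a 3-gon: merge 3 vertices and 3 edges, delete both glued faces → V=22, E=48, F=28.
Attach a 13-gonal antiprism (V=26, E=52, F=28) along a 3-gon: merge 3 vertices and 3 edges, delete both glued faces → V=45, E=97, F=54.
Check: V − E + F = 45 − 97 + 54 = 2.

97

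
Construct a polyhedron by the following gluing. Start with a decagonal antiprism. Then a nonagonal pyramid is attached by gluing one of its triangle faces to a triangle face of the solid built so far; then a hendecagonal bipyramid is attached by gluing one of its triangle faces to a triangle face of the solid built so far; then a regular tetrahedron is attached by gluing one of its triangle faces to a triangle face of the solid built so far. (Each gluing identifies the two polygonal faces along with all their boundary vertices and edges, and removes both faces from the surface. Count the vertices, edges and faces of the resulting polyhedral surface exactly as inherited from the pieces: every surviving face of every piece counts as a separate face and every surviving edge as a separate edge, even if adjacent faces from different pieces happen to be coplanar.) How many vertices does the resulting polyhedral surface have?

38

A decagonal antiprism: V=20, E=40, F=22.
Attach a nonagonal pyramid (V=10, E=18, F=10) along a 3-gon: merge 3 vertices and 3 edges, delete both glued faces → V=27, E=55, F=30.
Attach a hendecagonal bipyramid (V=13, E=33, F=22) along a 3-gon: merge 3 vertices and 3 edges, delete both glued faces → V=37, E=85, F=50.
Attach a regular tetrahedron (V=4, E=6, F=4) along a 3-gon: merge 3 vertices and 3 edges, delete both glued faces → V=38, E=88, F=52.
Check: V − E + F = 38 − 88 + 52 = 2.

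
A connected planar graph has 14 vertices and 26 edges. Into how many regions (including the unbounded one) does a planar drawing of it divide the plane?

Euler's formula for a connected plane graph: V − E + F = 2, so F = 2 − 14 + 26 = 14.

14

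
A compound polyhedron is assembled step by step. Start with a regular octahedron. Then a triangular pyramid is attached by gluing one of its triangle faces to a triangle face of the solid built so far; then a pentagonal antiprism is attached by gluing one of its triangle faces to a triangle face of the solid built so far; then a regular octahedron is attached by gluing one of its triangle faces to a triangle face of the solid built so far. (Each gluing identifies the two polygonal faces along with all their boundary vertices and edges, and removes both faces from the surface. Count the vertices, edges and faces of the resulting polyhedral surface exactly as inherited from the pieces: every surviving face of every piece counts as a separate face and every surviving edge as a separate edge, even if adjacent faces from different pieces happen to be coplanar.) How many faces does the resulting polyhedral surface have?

26

A regular octahedron: V=6, E=12, F=8.
Attach a triangular pyramid (V=4, E=6, F=4) along a 3-gon: merge 3 vertices and 3 edges, delete both glued faces → V=7, E=15, F=10.
Attach a pentagonal antiprism (V=10, E=20, F=12) along a 3-gon: merge 3 vertices and 3 edges, delete both glued faces → V=14, E=32, F=20.
Attach a regular octahedron (V=6, E=12, F=8) along a 3-gon: merge 3 vertices and 3 edges, delete both glued faces → V=17, E=41, F=26.
Check: V − E + F = 17 − 41 + 26 = 2.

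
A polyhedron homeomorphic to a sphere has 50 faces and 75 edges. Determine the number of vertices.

Here V − E + F = 2.
V = 2 + E − F = 2 + 75 − 50 = 27.

27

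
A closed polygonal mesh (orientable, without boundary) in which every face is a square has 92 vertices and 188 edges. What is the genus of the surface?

2

Every face is a square and each edge borders two faces, so 4F = 2·188, giving F = 94.
χ = V − E + F = 92 − 188 + 94 = -2.
For a closed orientable surface χ = 2 − 2g, so g = (2 − (-2))/2 = 2.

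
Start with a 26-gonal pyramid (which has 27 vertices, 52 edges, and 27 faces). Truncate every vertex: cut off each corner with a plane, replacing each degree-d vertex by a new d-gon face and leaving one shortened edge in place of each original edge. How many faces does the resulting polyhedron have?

Truncation replaces each original edge-end by a new vertex, so V′ = 2E = 104.
Each original edge survives, and each old vertex of degree d contributes d new edges; summing degrees gives Σd = 2E, so E′ = E + 2E = 3E = 156.
Each original face survives and each original vertex becomes one new face: F′ = F + V = 54.

54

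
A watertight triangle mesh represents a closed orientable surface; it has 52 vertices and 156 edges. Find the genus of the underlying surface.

1

Every face is a triangle and each edge borders two faces, so 3F = 2·156, giving F = 104.
χ = V − E + F = 52 − 156 + 104 = 0.
For a closed orientable surface χ = 2 − 2g, so g = (2 − (0))/2 = 1.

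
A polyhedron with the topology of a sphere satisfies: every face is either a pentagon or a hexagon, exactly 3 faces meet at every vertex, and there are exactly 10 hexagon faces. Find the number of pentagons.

Let x be the number of pentagons; then F = 10 + x.
Edge–face incidences: 2E = 6·10 + 5·x = 60 + 5x.
Every vertex has degree 3, so 3V = 2E.
Euler: V − E + F = 2 ⇒ (2E)/3 − E + (10 + x) = 2.
Multiply by 6: 2·(2E) − 3·(2E) + 6·(10 + x) = 12, i.e. 60 + 6x − (60 + 5x) = 12.
Collecting terms: x = 12.
Then 2E = 60 + 5·12 = 120, so E = 60, V = 2E/3 = 40, F = 10 + 12 = 22.

12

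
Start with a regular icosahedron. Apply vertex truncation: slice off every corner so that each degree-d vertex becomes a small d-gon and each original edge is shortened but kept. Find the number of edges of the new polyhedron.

The base solid has V = 12, E = 30, F = 20.
Truncation replaces each original edge-end by a new vertex, so V′ = 2E = 60.
Each original edge survives, and each old vertex of degree d contributes d new edges; summing degrees gives Σd = 2E, so E′ = E + 2E = 3E = 90.
Each original face survives and each original vertex becomes one new face: F′ = F + V = 32.

90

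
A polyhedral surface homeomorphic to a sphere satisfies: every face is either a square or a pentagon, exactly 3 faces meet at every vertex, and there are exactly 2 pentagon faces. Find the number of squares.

5

Let x be the number of squares; then F = 2 + x.
Edge–face incidences: 2E = 5·2 + 4·x = 10 + 4x.
Every vertex has degree 3, so 3V = 2E.
Euler: V − E + F = 2 ⇒ (2E)/3 − E + (2 + x) = 2.
Multiply by 6: 2·(2E) − 3·(2E) + 6·(2 + x) = 12, i.e. 12 + 6x − (10 + 4x) = 12.
Collecting terms: 2x + 2 = 12, so 2x = 10, so x = 5.
Then 2E = 10 + 4·5 = 30, so E = 15, V = 2E/3 = 10, F = 2 + 5 = 7.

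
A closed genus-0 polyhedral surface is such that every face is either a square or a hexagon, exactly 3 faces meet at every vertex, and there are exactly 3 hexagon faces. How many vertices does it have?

Let x be the number of squares; then F = 3 + x.
Edge–face incidences: 2E = 6·3 + 4·x = 18 + 4x.
Every vertex has degree 3, so 3V = 2E.
Euler: V − E + F = 2 ⇒ (2E)/3 − E + (3 + x) = 2.
Multiply by 6: 2·(2E) − 3·(2E) + 6·(3 + x) = 12, i.e. 18 + 6x − (18 + 4x) = 12.
Collecting terms: 2x = 12, so x = 6.
Then 2E = 18 + 4·6 = 42, so E = 21, V = 2E/3 = 14, F = 3 + 6 = 9.

14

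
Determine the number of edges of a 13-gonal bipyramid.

39

A bipyramid over an n-gon has 2n triangular faces and n + 2 vertices: V = 13 + 2 = 15, E = 3·13 = 39, F = 2·13 = 26.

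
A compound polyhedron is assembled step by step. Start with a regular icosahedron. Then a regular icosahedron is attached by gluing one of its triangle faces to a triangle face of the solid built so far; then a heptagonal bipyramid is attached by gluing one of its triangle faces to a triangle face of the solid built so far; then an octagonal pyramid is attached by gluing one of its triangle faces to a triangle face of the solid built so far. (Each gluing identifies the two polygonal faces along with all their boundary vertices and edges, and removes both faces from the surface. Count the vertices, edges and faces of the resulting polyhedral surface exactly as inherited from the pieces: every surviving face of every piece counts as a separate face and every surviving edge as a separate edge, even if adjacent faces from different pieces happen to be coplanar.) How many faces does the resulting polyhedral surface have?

57

A regular icosahedron: V=12, E=30, F=20.
Attach a regular icosahedron (V=12, E=30, F=20) along a 3-gon: merge 3 vertices and 3 edges, delete both glued faces → V=21, E=57, F=38.
Attach a heptagonal bipyramid (V=9, E=21, F=14) along a 3-gon: merge 3 vertices and 3 edges, delete both glued faces → V=27, E=75, F=50.
Attach an octagonal pyramid (V=9, E=16, F=9) along a 3-gon: merge 3 vertices and 3 edges, delete both glued faces → V=33, E=88, F=57.
Check: V − E + F = 33 − 88 + 57 = 2.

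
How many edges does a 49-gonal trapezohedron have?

The n-trapezohedron (dual of the n-antiprism) has V = 2·49 + 2 = 100, E = 4·49 = 196, F = 2·49 = 98.

196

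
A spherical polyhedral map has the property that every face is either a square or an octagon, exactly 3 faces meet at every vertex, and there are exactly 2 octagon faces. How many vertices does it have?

Let x be the number of squares; then F = 2 + x.
Edge–face incidences: 2E = 8·2 + 4·x = 16 + 4x.
Every vertex has degree 3, so 3V = 2E.
Euler: V − E + F = 2 ⇒ (2E)/3 − E + (2 + x) = 2.
Multiply by 6: 2·(2E) − 3·(2E) + 6·(2 + x) = 12, i.e. 12 + 6x − (16 + 4x) = 12.
Collecting terms: 2x − 4 = 12, so 2x = 16, so x = 8.
Then 2E = 16 + 4·8 = 48, so E = 24, V = 2E/3 = 16, F = 2 + 8 = 10.

16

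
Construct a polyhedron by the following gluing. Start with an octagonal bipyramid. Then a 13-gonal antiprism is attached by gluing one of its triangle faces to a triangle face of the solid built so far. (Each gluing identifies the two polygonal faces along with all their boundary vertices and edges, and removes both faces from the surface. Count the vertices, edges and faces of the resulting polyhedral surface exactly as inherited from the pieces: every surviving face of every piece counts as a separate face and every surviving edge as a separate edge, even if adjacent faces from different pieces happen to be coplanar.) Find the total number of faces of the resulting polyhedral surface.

An octagonal bipyramid: V=10, E=24, F=16.
Attach a 13-gonal antiprism (V=26, E=52, F=28) along a 3-gon: merge 3 vertices and 3 edges, delete both glued faces → V=33, E=73, F=42.
Check: V − E + F = 33 − 73 + 42 = 2.

42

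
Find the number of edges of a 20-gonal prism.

60

A prism on an n-gon has two n-gon bases and n rectangular sides: V = 2·20 = 40, E = 3·20 = 60, F = 20 + 2 = 22.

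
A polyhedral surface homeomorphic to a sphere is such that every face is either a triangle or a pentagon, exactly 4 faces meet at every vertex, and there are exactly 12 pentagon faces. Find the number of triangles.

20

Let x be the number of triangles; then F = 12 + x.
Edge–face incidences: 2E = 5·12 + 3·x = 60 + 3x.
Every vertex has degree 4, so 4V = 2E.
Euler: V − E + F = 2 ⇒ (2E)/4 − E + (12 + x) = 2.
Multiply by 8: 2·(2E) − 4·(2E) + 8·(12 + x) = 16, i.e. 96 + 8x − 2·(60 + 3x) = 16.
Collecting terms: 2x − 24 = 16, so 2x = 40, so x = 20.
Then 2E = 60 + 3·20 = 120, so E = 60, V = 2E/4 = 30, F = 12 + 20 = 32.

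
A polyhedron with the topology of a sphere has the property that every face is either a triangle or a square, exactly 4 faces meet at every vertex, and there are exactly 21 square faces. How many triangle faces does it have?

8

Let x be the number of triangles; then F = 21 + x.
Edge–face incidences: 2E = 4·21 + 3·x = 84 + 3x.
Every vertex has degree 4, so 4V = 2E.
Euler: V − E + F = 2 ⇒ (2E)/4 − E + (21 + x) = 2.
Multiply by 8: 2·(2E) − 4·(2E) + 8·(21 + x) = 16, i.e. 168 + 8x − 2·(84 + 3x) = 16.
Collecting terms: 2x = 16, so x = 8.
Then 2E = 84 + 3·8 = 108, so E = 54, V = 2E/4 = 27, F = 21 + 8 = 29.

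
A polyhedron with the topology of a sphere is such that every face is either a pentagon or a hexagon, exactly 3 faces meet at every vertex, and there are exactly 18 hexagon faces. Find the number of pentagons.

Let x be the number of pentagons; then F = 18 + x.
Edge–face incidences: 2E = 6·18 + 5·x = 108 + 5x.
Every vertex has degree 3, so 3V = 2E.
Euler: V − E + F = 2 ⇒ (2E)/3 − E + (18 + x) = 2.
Multiply by 6: 2·(2E) − 3·(2E) + 6·(18 + x) = 12, i.e. 108 + 6x − (108 + 5x) = 12.
Collecting terms: x = 12.
Then 2E = 108 + 5·12 = 168, so E = 84, V = 2E/3 = 56, F = 18 + 12 = 30.

12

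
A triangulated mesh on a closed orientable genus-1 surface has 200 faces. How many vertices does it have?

100

χ = 2 − 2·1 = 0, and every face is a triangle so 3F = 2E.
E = 3·200/2 = 300. Then V = 0 + E − F = 0 + 300 − 200 = 100.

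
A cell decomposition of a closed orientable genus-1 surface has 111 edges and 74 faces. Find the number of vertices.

For a closed orientable surface of genus 1, χ = 2 − 2·1 = 0.
V = 0 + E − F = 0 + 111 − 74 = 37.

37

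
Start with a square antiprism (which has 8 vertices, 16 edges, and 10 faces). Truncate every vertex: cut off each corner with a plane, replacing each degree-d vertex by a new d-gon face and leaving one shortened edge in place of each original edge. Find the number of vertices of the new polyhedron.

32

Truncation replaces each original edge-end by a new vertex, so V′ = 2E = 32.
Each original edge survives, and each old vertex of degree d contributes d new edges; summing degrees gives Σd = 2E, so E′ = E + 2E = 3E = 48.
Each original face survives and each original vertex becomes one new face: F′ = F + V = 18.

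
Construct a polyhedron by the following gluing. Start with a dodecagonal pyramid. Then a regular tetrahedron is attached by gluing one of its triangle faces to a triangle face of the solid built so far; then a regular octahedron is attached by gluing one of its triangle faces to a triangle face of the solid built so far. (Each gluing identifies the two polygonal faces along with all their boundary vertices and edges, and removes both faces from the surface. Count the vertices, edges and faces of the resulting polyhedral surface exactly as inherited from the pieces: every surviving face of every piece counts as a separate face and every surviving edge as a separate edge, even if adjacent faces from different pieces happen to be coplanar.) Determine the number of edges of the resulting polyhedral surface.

36

A dodecagonal pyramid: V=13, E=24, F=13.
Attach a regular tetrahedron (V=4, E=6, F=4) along a 3-gon: merge 3 vertices and 3 edges, delete both glued faces → V=14, E=27, F=15.
Attach a regular octahedron (V=6, E=12, F=8) along a 3-gon: merge 3 vertices and 3 edges, delete both glued faces → V=17, E=36, F=21.
Check: V − E + F = 17 − 36 + 21 = 2.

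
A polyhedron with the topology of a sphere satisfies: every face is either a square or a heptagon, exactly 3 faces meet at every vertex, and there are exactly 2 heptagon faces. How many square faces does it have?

7

Let x be the number of squares; then F = 2 + x.
Edge–face incidences: 2E = 7·2 + 4·x = 14 + 4x.
Every vertex has degree 3, so 3V = 2E.
Euler: V − E + F = 2 ⇒ (2E)/3 − E + (2 + x) = 2.
Multiply by 6: 2·(2E) − 3·(2E) + 6·(2 + x) = 12, i.e. 12 + 6x − (14 + 4x) = 12.
Collecting terms: 2x − 2 = 12, so 2x = 14, so x = 7.
Then 2E = 14 + 4·7 = 42, so E = 21, V = 2E/3 = 14, F = 2 + 7 = 9.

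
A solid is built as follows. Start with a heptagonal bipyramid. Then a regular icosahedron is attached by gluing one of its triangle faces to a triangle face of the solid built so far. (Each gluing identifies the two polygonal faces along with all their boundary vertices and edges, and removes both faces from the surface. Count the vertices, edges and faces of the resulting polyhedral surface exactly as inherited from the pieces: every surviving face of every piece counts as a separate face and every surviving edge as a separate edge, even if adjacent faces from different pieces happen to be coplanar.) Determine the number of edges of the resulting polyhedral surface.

A heptagonal bipyramid: V=9, E=21, F=14.
Attach a regular icosahedron (V=12, E=30, F=20) along a 3-gon: merge 3 vertices and 3 edges, delete both glued faces → V=18, E=48, F=32.
Check: V − E + F = 18 − 48 + 32 = 2.

48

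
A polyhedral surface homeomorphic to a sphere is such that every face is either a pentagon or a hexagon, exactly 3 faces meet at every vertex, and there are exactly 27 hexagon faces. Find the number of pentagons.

Let x be the number of pentagons; then F = 27 + x.
Edge–face incidences: 2E = 6·27 + 5·x = 162 + 5x.
Every vertex has degree 3, so 3V = 2E.
Euler: V − E + F = 2 ⇒ (2E)/3 − E + (27 + x) = 2.
Multiply by 6: 2·(2E) − 3·(2E) + 6·(27 + x) = 12, i.e. 162 + 6x − (162 + 5x) = 12.
Collecting terms: x = 12.
Then 2E = 162 + 5·12 = 222, so E = 111, V = 2E/3 = 74, F = 27 + 12 = 39.

12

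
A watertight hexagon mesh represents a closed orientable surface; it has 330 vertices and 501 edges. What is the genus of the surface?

Every face is a hexagon and each edge borders two faces, so 6F = 2·501, giving F = 167.
χ = V − E + F = 330 − 501 + 167 = -4.
For a closed orientable surface χ = 2 − 2g, so g = (2 − (-4))/2 = 3.

3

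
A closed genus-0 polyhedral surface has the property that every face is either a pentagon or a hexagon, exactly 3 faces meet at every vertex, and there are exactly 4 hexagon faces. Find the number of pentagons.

12

Let x be the number of pentagons; then F = 4 + x.
Edge–face incidences: 2E = 6·4 + 5·x = 24 + 5x.
Every vertex has degree 3, so 3V = 2E.
Euler: V − E + F = 2 ⇒ (2E)/3 − E + (4 + x) = 2.
Multiply by 6: 2·(2E) − 3·(2E) + 6·(4 + x) = 12, i.e. 24 + 6x − (24 + 5x) = 12.
Collecting terms: x = 12.
Then 2E = 24 + 5·12 = 84, so E = 42, V = 2E/3 = 28, F = 4 + 12 = 16.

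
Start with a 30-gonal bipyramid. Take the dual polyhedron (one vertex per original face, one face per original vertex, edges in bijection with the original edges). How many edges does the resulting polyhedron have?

The base solid has V = 32, E = 90, F = 60.
The dual swaps V and F and preserves E: V′ = F = 60, E′ = E = 90, F′ = V = 32.

90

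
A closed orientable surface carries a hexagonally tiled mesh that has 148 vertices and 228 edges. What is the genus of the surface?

Every face is a hexagon and each edge borders two faces, so 6F = 2·228, giving F = 76.
χ = V − E + F = 148 − 228 + 76 = -4.
For a closed orientable surface χ = 2 − 2g, so g = (2 − (-4))/2 = 3.

3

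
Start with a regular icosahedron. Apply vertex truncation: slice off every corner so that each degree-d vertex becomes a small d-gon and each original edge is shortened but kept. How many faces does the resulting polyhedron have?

32

The base solid has V = 12, E = 30, F = 20.
Truncation replaces each original edge-end by a new vertex, so V′ = 2E = 60.
Each original edge survives, and each old vertex of degree d contributes d new edges; summing degrees gives Σd = 2E, so E′ = E + 2E = 3E = 90.
Each original face survives and each original vertex becomes one new face: F′ = F + V = 32.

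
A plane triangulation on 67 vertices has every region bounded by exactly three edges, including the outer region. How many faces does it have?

130

In a plane triangulation 3F = 2E and V − E + F = 2, so F = 2V − 4 = 2·67 − 4 = 130.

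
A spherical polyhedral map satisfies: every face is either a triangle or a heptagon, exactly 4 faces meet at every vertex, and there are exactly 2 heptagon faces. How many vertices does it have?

14

Let x be the number of triangles; then F = 2 + x.
Edge–face incidences: 2E = 7·2 + 3·x = 14 + 3x.
Every vertex has degree 4, so 4V = 2E.
Euler: V − E + F = 2 ⇒ (2E)/4 − E + (2 + x) = 2.
Multiply by 8: 2·(2E) − 4·(2E) + 8·(2 + x) = 16, i.e. 16 + 8x − 2·(14 + 3x) = 16.
Collecting terms: 2x − 12 = 16, so 2x = 28, so x = 14.
Then 2E = 14 + 3·14 = 56, so E = 28, V = 2E/4 = 14, F = 2 + 14 = 16.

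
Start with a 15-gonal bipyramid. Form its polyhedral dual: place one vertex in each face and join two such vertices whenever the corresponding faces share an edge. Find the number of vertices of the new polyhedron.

The base solid has V = 17, E = 45, F = 30.
The dual swaps V and F and preserves E: V′ = F = 30, E′ = E = 45, F′ = V = 17.

30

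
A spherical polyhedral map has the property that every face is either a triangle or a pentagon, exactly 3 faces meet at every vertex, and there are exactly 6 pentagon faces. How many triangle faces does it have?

Let x be the number of triangles; then F = 6 + x.
Edge–face incidences: 2E = 5·6 + 3·x = 30 + 3x.
Every vertex has degree 3, so 3V = 2E.
Euler: V − E + F = 2 ⇒ (2E)/3 − E + (6 + x) = 2.
Multiply by 6: 2·(2E) − 3·(2E) + 6·(6 + x) = 12, i.e. 36 + 6x − (30 + 3x) = 12.
Collecting terms: 3x + 6 = 12, so 3x = 6, so x = 2.
Then 2E = 30 + 3·2 = 36, so E = 18, V = 2E/3 = 12, F = 6 + 2 = 8.

2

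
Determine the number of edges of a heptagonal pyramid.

14

A pyramid on an n-gon base has one n-gon and n triangles: V = 7 + 1 = 8, E = 2·7 = 14, F = 7 + 1 = 8.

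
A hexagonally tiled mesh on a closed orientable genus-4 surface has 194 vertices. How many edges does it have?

χ = 2 − 2·4 = -6, and every face is a hexagon so 6F = 2E.
V − E + F = -6 with E = 6F/2 gives 194 − (6/2 − 1)·F = -6, so F = 100 and E = 300.

300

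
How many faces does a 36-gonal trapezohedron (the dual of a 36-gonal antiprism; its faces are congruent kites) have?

72

The n-trapezohedron (dual of the n-antiprism) has V = 2·36 + 2 = 74, E = 4·36 = 144, F = 2·36 = 72.
Check: V − E + F = 74 − 144 + 72 = 2.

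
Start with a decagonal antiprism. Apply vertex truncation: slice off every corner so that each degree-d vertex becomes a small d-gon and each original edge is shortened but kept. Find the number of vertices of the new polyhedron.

80

The base solid has V = 20, E = 40, F = 22.
Truncation replaces each original edge-end by a new vertex, so V′ = 2E = 80.
Each original edge survives, and each old vertex of degree d contributes d new edges; summing degrees gives Σd = 2E, so E′ = E + 2E = 3E = 120.
Each original face survives and each original vertex becomes one new face: F′ = F + V = 42.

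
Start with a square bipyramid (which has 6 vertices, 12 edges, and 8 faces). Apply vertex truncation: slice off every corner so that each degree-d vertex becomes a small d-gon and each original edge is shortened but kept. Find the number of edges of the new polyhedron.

36

Truncation replaces each original edge-end by a new vertex, so V′ = 2E = 24.
Each original edge survives, and each old vertex of degree d contributes d new edges; summing degrees gives Σd = 2E, so E′ = E + 2E = 3E = 36.
Each original face survives and each original vertex becomes one new face: F′ = F + V = 14.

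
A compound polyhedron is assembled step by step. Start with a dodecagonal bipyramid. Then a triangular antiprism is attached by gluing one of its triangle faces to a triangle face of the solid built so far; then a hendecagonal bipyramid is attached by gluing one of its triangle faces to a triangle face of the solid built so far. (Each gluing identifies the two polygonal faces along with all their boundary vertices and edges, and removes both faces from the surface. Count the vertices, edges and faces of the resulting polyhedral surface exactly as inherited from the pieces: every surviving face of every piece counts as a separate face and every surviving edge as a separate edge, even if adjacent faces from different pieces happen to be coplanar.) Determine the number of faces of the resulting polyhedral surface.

50

A dodecagonal bipyramid: V=14, E=36, F=24.
Attach a triangular antiprism (V=6, E=12, F=8) along a 3-gon: merge 3 vertices and 3 edges, delete both glued faces → V=17, E=45, F=30.
Attach a hendecagonal bipyramid (V=13, E=33, F=22) along a 3-gon: merge 3 vertices and 3 edges, delete both glued faces → V=27, E=75, F=50.
Check: V − E + F = 27 − 75 + 50 = 2.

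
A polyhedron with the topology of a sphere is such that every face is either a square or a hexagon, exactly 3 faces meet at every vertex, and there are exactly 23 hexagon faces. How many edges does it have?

Let x be the number of squares; then F = 23 + x.
Edge–face incidences: 2E = 6·23 + 4·x = 138 + 4x.
Every vertex has degree 3, so 3V = 2E.
Euler: V − E + F = 2 ⇒ (2E)/3 − E + (23 + x) = 2.
Multiply by 6: 2·(2E) − 3·(2E) + 6·(23 + x) = 12, i.e. 138 + 6x − (138 + 4x) = 12.
Collecting terms: 2x = 12, so x = 6.
Then 2E = 138 + 4·6 = 162, so E = 81, V = 2E/3 = 54, F = 23 + 6 = 29.

81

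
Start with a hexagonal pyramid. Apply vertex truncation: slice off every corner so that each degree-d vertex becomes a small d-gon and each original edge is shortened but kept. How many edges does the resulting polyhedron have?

36

The base solid has V = 7, E = 12, F = 7.
Truncation replaces each original edge-end by a new vertex, so V′ = 2E = 24.
Each original edge survives, and each old vertex of degree d contributes d new edges; summing degrees gives Σd = 2E, so E′ = E + 2E = 3E = 36.
Each original face survives and each original vertex becomes one new face: F′ = F + V = 14.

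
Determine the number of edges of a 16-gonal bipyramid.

48

A bipyramid over an n-gon has 2n triangular faces and n + 2 vertices: V = 16 + 2 = 18, E = 3·16 = 48, F = 2·16 = 32.
Check: V − E + F = 18 − 48 + 32 = 2.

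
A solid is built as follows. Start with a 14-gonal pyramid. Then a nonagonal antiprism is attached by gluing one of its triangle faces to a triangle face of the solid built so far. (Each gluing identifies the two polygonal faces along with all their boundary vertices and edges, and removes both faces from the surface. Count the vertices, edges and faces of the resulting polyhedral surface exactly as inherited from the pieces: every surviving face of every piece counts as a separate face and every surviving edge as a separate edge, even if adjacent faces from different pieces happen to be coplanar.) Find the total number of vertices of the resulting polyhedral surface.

30

A 14-gonal pyramid: V=15, E=28, F=15.
Attach a nonagonal antiprism (V=18, E=36, F=20) along a 3-gon: merge 3 vertices and 3 edges, delete both glued faces → V=30, E=61, F=33.
Check: V − E + F = 30 − 61 + 33 = 2.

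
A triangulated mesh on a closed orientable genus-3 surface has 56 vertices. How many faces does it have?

χ = 2 − 2·3 = -4, and every face is a triangle so 3F = 2E.
V − E + F = -4 with E = 3F/2 gives 56 − (3/2 − 1)·F = -4, so F = 120 and E = 180.

120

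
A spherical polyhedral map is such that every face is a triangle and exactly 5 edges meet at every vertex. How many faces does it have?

Each face has 3 edges and each edge borders two faces, so 2E = 3F.
Each vertex has degree 5, so 5V = 2E and hence V = 3F/5.
Euler: V − E + F = 2 ⇒ (3F/5) − (3F/2) + F = 2.
Multiply by 10: (6 − 15 + 10)F = 20, i.e. 1F = 20.
So F = 20, E = 3·20/2 = 30, V = 3·20/5 = 12.

20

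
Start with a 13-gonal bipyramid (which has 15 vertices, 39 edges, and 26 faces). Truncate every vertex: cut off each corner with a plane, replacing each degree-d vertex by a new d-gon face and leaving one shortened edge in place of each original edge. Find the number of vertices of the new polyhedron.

Truncation replaces each original edge-end by a new vertex, so V′ = 2E = 78.
Each original edge survives, and each old vertex of degree d contributes d new edges; summing degrees gives Σd = 2E, so E′ = E + 2E = 3E = 117.
Each original face survives and each original vertex becomes one new face: F′ = F + V = 41.

78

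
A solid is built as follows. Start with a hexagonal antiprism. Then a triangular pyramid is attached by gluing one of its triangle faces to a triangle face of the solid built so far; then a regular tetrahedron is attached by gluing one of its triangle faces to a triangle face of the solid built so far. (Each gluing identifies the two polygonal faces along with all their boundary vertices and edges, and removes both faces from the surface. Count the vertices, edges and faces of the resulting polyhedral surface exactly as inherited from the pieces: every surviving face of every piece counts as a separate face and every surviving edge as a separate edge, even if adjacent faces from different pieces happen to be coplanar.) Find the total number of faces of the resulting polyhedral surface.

18

A hexagonal antiprism: V=12, E=24, F=14.
Attach a triangular pyramid (V=4, E=6, F=4) along a 3-gon: merge 3 vertices and 3 edges, delete both glued faces → V=13, E=27, F=16.
Attach a regular tetrahedron (V=4, E=6, F=4) along a 3-gon: merge 3 vertices and 3 edges, delete both glued faces → V=14, E=30, F=18.
Check: V − E + F = 14 − 30 + 18 = 2.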